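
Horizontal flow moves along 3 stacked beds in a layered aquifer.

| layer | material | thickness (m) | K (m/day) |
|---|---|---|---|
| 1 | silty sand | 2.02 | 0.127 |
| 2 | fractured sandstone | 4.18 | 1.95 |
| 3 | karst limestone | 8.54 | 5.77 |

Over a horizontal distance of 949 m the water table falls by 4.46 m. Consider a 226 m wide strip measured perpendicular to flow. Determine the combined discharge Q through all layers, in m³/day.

Flow is parallel to layering, so each bed carries its own Darcy discharge and the transmissivities add.
Σ(K_i·b_i) = 0.127×2.02 + 1.95×4.18 + 5.77×8.54 = 57.68 m²/day.
Hydraulic gradient i = Δh / L = 4.46 / 949 = 0.004700.
Q = Σ(K_i·b_i) · W · i = 57.68 × 226 × 0.004700 = 61.27 m³/day.

61.3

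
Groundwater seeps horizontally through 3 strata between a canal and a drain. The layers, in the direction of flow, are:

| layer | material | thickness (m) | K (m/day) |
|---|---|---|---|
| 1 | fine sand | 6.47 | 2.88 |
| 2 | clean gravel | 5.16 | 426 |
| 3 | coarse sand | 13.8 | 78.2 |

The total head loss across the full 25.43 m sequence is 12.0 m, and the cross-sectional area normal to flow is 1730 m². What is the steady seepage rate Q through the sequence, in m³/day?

Flow is perpendicular to layering, so the layers act in series and the equivalent K is the thickness-weighted harmonic mean.
Total thickness L = 6.47 + 5.16 + 13.8 = 25.43 m.
Σ(b_i/K_i) = 6.47/2.88 + 5.16/426 + 13.8/78.2 = 2.435 d.
K_eq = L / Σ(b_i/K_i) = 25.43 / 2.435 = 10.44 m/day.
Q = K_eq · A · (Δh/L) = 10.44 × 1730 × (12.0/25.43) = 8525 m³/day.

8530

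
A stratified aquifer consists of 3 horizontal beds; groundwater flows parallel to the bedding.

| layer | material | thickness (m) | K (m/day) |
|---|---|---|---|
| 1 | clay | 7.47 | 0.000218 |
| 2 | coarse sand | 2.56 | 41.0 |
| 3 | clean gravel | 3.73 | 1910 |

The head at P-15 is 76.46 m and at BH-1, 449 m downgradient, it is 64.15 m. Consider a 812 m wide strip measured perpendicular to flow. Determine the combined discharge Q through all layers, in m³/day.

Flow is parallel to layering, so each bed carries its own Darcy discharge and the transmissivities add.
Σ(K_i·b_i) = 0.000218×7.47 + 41.0×2.56 + 1910×3.73 = 7229 m²/day.
Hydraulic gradient i = (76.46 − 64.15) / 449 = 12.31 / 449 = 0.02742.
Q = Σ(K_i·b_i) · W · i = 7229 × 812 × 0.02742 = 1.609e+05 m³/day.

161000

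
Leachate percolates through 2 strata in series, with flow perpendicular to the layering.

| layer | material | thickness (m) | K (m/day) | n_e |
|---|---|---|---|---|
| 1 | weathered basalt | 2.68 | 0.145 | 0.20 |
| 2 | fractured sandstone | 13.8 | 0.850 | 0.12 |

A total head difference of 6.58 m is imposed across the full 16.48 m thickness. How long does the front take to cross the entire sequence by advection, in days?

With flow normal to the layers, continuity requires the same specific discharge q through every layer.
Σ(b_i/K_i) = 2.68/0.145 + 13.8/0.850 = 34.72 d.
q = Δh / Σ(b_i/K_i) = 6.58 / 34.72 = 0.1895 m/day.
In each layer the seepage velocity is v_i = q/n_i, so the layer transit time is t_i = b_i·n_i / q:
  layer 1 (weathered basalt): t_1 = 2.68 × 0.20 / 0.1895 = 2.828 d
  layer 2 (fractured sandstone): t_2 = 13.8 × 0.12 / 0.1895 = 8.738 d
Total t = Σ t_i = 11.57 days.

11.6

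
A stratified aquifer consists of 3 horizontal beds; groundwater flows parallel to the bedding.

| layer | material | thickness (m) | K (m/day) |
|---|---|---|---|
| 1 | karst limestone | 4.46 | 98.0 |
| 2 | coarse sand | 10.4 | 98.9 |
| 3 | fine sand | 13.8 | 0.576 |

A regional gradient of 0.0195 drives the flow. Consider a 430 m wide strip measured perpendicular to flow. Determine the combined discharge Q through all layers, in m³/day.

Flow is parallel to layering, so each bed carries its own Darcy discharge and the transmissivities add.
Σ(K_i·b_i) = 98.0×4.46 + 98.9×10.4 + 0.576×13.8 = 1474 m²/day.
Hydraulic gradient i = 0.0195.
Q = Σ(K_i·b_i) · W · i = 1474 × 430 × 0.01950 = 12356 m³/day.

12400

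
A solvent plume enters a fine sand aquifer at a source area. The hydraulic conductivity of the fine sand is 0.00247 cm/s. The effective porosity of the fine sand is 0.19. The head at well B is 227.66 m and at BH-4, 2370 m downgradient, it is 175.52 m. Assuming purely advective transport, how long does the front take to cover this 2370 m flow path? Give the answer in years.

26.3

Convert K: 0.00247 cm/s × 864 = 2.134 m/day.
Hydraulic gradient i = (227.66 − 175.52) / 2370 = 52.14 / 2370 = 0.02200.
Darcy flux q = K · i = 2.134 × 0.02200 = 0.04695 m/day.
Seepage velocity v = q / n_e = 0.04695 / 0.19 = 0.2471 m/day.
Travel time t = L / v = 2370 / 0.2471 = 9591 days = 26.26 years.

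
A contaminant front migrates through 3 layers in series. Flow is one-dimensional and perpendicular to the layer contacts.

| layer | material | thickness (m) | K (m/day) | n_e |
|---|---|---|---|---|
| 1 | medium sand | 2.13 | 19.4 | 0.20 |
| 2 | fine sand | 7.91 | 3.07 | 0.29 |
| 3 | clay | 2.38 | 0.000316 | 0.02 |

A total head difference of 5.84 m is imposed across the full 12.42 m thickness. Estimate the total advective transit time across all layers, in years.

With flow normal to the layers, continuity requires the same specific discharge q through every layer.
Σ(b_i/K_i) = 2.13/19.4 + 7.91/3.07 + 2.38/0.000316 = 7534 d.
q = Δh / Σ(b_i/K_i) = 5.84 / 7534 = 0.0007751 m/day.
In each layer the seepage velocity is v_i = q/n_i, so the layer transit time is t_i = b_i·n_i / q:
  layer 1 (medium sand): t_1 = 2.13 × 0.20 / 0.0007751 = 549.6 d
  layer 2 (fine sand): t_2 = 7.91 × 0.29 / 0.0007751 = 2959 d
  layer 3 (clay): t_3 = 2.38 × 0.02 / 0.0007751 = 61.41 d
Total t = Σ t_i = 3570 days = 9.775 years.

9.78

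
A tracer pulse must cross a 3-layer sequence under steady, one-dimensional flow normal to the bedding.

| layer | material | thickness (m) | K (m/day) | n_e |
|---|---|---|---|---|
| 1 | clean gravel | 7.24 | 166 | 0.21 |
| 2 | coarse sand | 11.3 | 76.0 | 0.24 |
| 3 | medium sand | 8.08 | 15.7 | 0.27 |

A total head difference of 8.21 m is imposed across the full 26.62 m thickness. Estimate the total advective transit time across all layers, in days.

With flow normal to the layers, continuity requires the same specific discharge q through every layer.
Σ(b_i/K_i) = 7.24/166 + 11.3/76.0 + 8.08/15.7 = 0.7069 d.
q = Δh / Σ(b_i/K_i) = 8.21 / 0.7069 = 11.61 m/day.
In each layer the seepage velocity is v_i = q/n_i, so the layer transit time is t_i = b_i·n_i / q:
  layer 1 (clean gravel): t_1 = 7.24 × 0.21 / 11.61 = 0.1309 d
  layer 2 (coarse sand): t_2 = 11.3 × 0.24 / 11.61 = 0.2335 d
  layer 3 (medium sand): t_3 = 8.08 × 0.27 / 11.61 = 0.1879 d
Total t = Σ t_i = 0.5523 days.

0.552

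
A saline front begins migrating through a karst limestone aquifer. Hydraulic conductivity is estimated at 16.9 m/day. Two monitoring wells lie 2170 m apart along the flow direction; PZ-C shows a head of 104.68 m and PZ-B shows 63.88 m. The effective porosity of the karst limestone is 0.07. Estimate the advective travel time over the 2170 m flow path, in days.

Hydraulic gradient i = (104.68 − 63.88) / 2170 = 40.8 / 2170 = 0.01880.
Darcy flux q = K · i = 16.90 × 0.01880 = 0.3178 m/day.
Seepage velocity v = q / n_e = 0.3178 / 0.07 = 4.539 m/day.
Travel time t = L / v = 2170 / 4.539 = 478.0 days.

478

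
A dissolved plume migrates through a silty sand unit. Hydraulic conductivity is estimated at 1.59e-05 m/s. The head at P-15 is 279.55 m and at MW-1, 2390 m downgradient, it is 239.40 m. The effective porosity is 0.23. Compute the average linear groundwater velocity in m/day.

0.100

Convert K: 1.59e-05 m/s × 86400 = 1.374 m/day.
Hydraulic gradient i = (279.55 − 239.40) / 2390 = 40.15 / 2390 = 0.01680.
Darcy flux q = K · i = 1.374 × 0.01680 = 0.02308 m/day.
Seepage velocity v = q / n_e = 0.02308 / 0.23 = 0.1003 m/day.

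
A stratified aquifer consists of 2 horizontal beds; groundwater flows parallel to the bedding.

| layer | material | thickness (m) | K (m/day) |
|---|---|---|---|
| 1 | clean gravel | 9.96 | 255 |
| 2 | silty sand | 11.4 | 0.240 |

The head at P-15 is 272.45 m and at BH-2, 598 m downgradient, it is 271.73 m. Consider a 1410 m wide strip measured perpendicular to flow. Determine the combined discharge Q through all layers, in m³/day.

Flow is parallel to layering, so each bed carries its own Darcy discharge and the transmissivities add.
Σ(K_i·b_i) = 255×9.96 + 0.240×11.4 = 2543 m²/day.
Hydraulic gradient i = (272.45 − 271.73) / 598 = 0.72 / 598 = 0.001204.
Q = Σ(K_i·b_i) · W · i = 2543 × 1410 × 0.001204 = 4316 m³/day.

4320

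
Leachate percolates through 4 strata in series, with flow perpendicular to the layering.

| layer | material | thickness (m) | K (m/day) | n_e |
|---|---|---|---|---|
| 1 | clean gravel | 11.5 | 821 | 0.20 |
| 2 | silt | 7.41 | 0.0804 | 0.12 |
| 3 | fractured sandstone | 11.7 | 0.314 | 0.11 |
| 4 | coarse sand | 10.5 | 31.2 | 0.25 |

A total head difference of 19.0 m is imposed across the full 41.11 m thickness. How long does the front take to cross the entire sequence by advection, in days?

With flow normal to the layers, continuity requires the same specific discharge q through every layer.
Σ(b_i/K_i) = 11.5/821 + 7.41/0.0804 + 11.7/0.314 + 10.5/31.2 = 129.8 d.
q = Δh / Σ(b_i/K_i) = 19.0 / 129.8 = 0.1464 m/day.
In each layer the seepage velocity is v_i = q/n_i, so the layer transit time is t_i = b_i·n_i / q:
  layer 1 (clean gravel): t_1 = 11.5 × 0.20 / 0.1464 = 15.71 d
  layer 2 (silt): t_2 = 7.41 × 0.12 / 0.1464 = 6.074 d
  layer 3 (fractured sandstone): t_3 = 11.7 × 0.11 / 0.1464 = 8.791 d
  layer 4 (coarse sand): t_4 = 10.5 × 0.25 / 0.1464 = 17.93 d
Total t = Σ t_i = 48.50 days.

48.5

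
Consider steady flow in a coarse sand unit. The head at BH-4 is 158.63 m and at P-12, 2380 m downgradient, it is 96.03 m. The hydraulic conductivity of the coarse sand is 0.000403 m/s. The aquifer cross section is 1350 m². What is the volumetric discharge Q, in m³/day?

1240

Convert K: 0.000403 m/s × 86400 = 34.82 m/day.
Hydraulic gradient i = (158.63 − 96.03) / 2380 = 62.6 / 2380 = 0.02630.
Darcy's law: Q = K · A · i = 34.82 × 1350 × 0.02630 = 1236 m³/day.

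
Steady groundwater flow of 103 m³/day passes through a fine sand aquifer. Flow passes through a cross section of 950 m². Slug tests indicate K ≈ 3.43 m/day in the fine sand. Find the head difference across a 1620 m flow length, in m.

From Q = K·A·i, i = Q / (K·A) = 103 / (3.430 × 950.0) = 0.03161.
Head loss Δh = i · L = 0.03161 × 1620 = 51.21 m.

51.2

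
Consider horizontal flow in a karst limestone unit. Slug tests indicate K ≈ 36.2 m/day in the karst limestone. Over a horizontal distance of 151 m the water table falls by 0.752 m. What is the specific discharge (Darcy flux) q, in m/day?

0.180

Hydraulic gradient i = Δh / L = 0.752 / 151 = 0.004980.
Specific discharge q = K · i = 36.20 × 0.004980 = 0.1803 m/day.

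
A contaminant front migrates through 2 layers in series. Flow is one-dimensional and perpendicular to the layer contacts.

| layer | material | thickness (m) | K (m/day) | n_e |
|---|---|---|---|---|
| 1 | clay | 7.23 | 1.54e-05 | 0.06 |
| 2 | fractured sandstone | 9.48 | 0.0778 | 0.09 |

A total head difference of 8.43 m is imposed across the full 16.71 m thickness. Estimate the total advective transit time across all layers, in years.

With flow normal to the layers, continuity requires the same specific discharge q through every layer.
Σ(b_i/K_i) = 7.23/1.54e-05 + 9.48/0.0778 = 4.696e+05 d.
q = Δh / Σ(b_i/K_i) = 8.43 / 4.696e+05 = 1.795e-05 m/day.
In each layer the seepage velocity is v_i = q/n_i, so the layer transit time is t_i = b_i·n_i / q:
  layer 1 (clay): t_1 = 7.23 × 0.06 / 1.795e-05 = 24165 d
  layer 2 (fractured sandstone): t_2 = 9.48 × 0.09 / 1.795e-05 = 47528 d
Total t = Σ t_i = 71694 days = 196.3 years.

196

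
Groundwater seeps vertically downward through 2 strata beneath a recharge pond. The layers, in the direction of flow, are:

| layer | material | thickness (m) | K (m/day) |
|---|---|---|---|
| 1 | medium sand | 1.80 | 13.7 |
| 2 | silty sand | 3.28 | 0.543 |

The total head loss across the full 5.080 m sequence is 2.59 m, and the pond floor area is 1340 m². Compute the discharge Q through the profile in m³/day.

Flow is perpendicular to layering, so the layers act in series and the equivalent K is the thickness-weighted harmonic mean.
Total thickness L = 1.80 + 3.28 = 5.080 m.
Σ(b_i/K_i) = 1.80/13.7 + 3.28/0.543 = 6.172 d.
K_eq = L / Σ(b_i/K_i) = 5.080 / 6.172 = 0.8231 m/day.
Q = K_eq · A · (Δh/L) = 0.8231 × 1340 × (2.59/5.080) = 562.3 m³/day.

562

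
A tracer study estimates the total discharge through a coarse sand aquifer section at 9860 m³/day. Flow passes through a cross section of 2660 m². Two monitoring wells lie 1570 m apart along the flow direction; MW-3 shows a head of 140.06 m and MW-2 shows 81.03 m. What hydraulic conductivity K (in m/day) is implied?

Hydraulic gradient i = (140.06 − 81.03) / 1570 = 59.03 / 1570 = 0.03760.
From Q = K·A·i, K = Q / (A·i) = 9860 / (2660 × 0.03760) = 98.59 m/day.

98.6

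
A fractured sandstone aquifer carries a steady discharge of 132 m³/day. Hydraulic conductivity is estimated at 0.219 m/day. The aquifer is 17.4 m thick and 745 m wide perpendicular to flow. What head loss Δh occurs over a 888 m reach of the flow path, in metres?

41.3

Cross-sectional area A = 745 × 17.4 = 12963 m².
From Q = K·A·i, i = Q / (K·A) = 132 / (0.2190 × 12963) = 0.04650.
Head loss Δh = i · L = 0.04650 × 888 = 41.29 m.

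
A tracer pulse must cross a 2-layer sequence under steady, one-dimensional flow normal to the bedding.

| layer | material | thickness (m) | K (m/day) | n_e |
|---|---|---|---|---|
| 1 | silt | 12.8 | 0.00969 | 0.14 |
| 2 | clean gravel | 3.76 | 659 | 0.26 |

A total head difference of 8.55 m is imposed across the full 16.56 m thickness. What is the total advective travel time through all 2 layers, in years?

With flow normal to the layers, continuity requires the same specific discharge q through every layer.
Σ(b_i/K_i) = 12.8/0.00969 + 3.76/659 = 1321 d.
q = Δh / Σ(b_i/K_i) = 8.55 / 1321 = 0.006473 m/day.
In each layer the seepage velocity is v_i = q/n_i, so the layer transit time is t_i = b_i·n_i / q:
  layer 1 (silt): t_1 = 12.8 × 0.14 / 0.006473 = 276.9 d
  layer 2 (clean gravel): t_2 = 3.76 × 0.26 / 0.006473 = 151.0 d
Total t = Σ t_i = 427.9 days = 1.172 years.

1.17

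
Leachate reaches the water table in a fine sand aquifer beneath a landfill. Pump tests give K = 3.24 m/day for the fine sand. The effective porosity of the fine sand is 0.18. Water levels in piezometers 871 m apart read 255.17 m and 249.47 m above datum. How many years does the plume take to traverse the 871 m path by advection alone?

Hydraulic gradient i = (255.17 − 249.47) / 871 = 5.7 / 871 = 0.006544.
Darcy flux q = K · i = 3.240 × 0.006544 = 0.02120 m/day.
Seepage velocity v = q / n_e = 0.02120 / 0.18 = 0.1178 m/day.
Travel time t = L / v = 871 / 0.1178 = 7394 days = 20.24 years.

20.2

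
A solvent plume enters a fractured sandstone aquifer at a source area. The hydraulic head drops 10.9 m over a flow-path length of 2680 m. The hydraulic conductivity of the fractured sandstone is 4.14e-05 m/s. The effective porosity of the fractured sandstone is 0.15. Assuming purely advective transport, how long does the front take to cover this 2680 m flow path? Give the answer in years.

75.7

Convert K: 4.14e-05 m/s × 86400 = 3.577 m/day.
Hydraulic gradient i = Δh / L = 10.9 / 2680 = 0.004067.
Darcy flux q = K · i = 3.577 × 0.004067 = 0.01455 m/day.
Seepage velocity v = q / n_e = 0.01455 / 0.15 = 0.09699 m/day.
Travel time t = L / v = 2680 / 0.09699 = 27633 days = 75.65 years.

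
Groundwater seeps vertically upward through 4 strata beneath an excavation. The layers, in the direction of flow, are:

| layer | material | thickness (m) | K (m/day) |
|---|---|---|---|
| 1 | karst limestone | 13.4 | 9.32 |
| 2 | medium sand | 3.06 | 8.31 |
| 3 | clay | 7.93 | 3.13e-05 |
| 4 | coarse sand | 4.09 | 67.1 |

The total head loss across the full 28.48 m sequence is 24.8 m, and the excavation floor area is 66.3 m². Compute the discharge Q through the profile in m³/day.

Flow is perpendicular to layering, so the layers act in series and the equivalent K is the thickness-weighted harmonic mean.
Total thickness L = 13.4 + 3.06 + 7.93 + 4.09 = 28.48 m.
Σ(b_i/K_i) = 13.4/9.32 + 3.06/8.31 + 7.93/3.13e-05 + 4.09/67.1 = 2.534e+05 d.
K_eq = L / Σ(b_i/K_i) = 28.48 / 2.534e+05 = 0.0001124 m/day.
Q = K_eq · A · (Δh/L) = 0.0001124 × 66.3 × (24.8/28.48) = 0.006490 m³/day.

0.00649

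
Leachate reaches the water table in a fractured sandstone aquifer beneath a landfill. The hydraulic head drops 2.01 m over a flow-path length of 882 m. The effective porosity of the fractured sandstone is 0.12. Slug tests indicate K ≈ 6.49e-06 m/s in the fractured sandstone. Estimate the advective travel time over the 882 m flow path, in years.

227

Convert K: 6.49e-06 m/s × 86400 = 0.5607 m/day.
Hydraulic gradient i = Δh / L = 2.01 / 882 = 0.002279.
Darcy flux q = K · i = 0.5607 × 0.002279 = 0.001278 m/day.
Seepage velocity v = q / n_e = 0.001278 / 0.12 = 0.01065 m/day.
Travel time t = L / v = 882 / 0.01065 = 82825 days = 226.8 years.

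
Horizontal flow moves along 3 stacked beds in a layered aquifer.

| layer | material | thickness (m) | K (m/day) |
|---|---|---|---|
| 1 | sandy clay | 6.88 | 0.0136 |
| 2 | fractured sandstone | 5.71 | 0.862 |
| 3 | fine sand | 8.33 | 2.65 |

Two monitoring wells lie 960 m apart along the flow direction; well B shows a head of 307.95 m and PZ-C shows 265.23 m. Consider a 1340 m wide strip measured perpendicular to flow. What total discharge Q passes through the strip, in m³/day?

1620

Flow is parallel to layering, so each bed carries its own Darcy discharge and the transmissivities add.
Σ(K_i·b_i) = 0.0136×6.88 + 0.862×5.71 + 2.65×8.33 = 27.09 m²/day.
Hydraulic gradient i = (307.95 − 265.23) / 960 = 42.72 / 960 = 0.04450.
Q = Σ(K_i·b_i) · W · i = 27.09 × 1340 × 0.04450 = 1615 m³/day.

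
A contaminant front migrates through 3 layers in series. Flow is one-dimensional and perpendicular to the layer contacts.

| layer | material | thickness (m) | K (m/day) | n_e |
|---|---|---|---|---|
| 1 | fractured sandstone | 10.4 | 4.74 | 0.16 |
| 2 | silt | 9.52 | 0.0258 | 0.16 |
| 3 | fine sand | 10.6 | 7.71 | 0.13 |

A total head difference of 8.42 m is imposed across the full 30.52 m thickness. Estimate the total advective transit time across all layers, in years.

0.553

With flow normal to the layers, continuity requires the same specific discharge q through every layer.
Σ(b_i/K_i) = 10.4/4.74 + 9.52/0.0258 + 10.6/7.71 = 372.6 d.
q = Δh / Σ(b_i/K_i) = 8.42 / 372.6 = 0.02260 m/day.
In each layer the seepage velocity is v_i = q/n_i, so the layer transit time is t_i = b_i·n_i / q:
  layer 1 (fractured sandstone): t_1 = 10.4 × 0.16 / 0.02260 = 73.63 d
  layer 2 (silt): t_2 = 9.52 × 0.16 / 0.02260 = 67.40 d
  layer 3 (fine sand): t_3 = 10.6 × 0.13 / 0.02260 = 60.97 d
Total t = Σ t_i = 202.0 days = 0.5530 years.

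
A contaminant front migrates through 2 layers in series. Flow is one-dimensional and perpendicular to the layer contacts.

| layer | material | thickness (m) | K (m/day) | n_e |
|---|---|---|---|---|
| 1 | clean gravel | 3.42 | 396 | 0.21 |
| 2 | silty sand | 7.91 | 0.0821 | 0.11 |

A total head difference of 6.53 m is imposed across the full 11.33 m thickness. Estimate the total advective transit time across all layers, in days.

23.4

With flow normal to the layers, continuity requires the same specific discharge q through every layer.
Σ(b_i/K_i) = 3.42/396 + 7.91/0.0821 = 96.35 d.
q = Δh / Σ(b_i/K_i) = 6.53 / 96.35 = 0.06777 m/day.
In each layer the seepage velocity is v_i = q/n_i, so the layer transit time is t_i = b_i·n_i / q:
  layer 1 (clean gravel): t_1 = 3.42 × 0.21 / 0.06777 = 10.60 d
  layer 2 (silty sand): t_2 = 7.91 × 0.11 / 0.06777 = 12.84 d
Total t = Σ t_i = 23.44 days.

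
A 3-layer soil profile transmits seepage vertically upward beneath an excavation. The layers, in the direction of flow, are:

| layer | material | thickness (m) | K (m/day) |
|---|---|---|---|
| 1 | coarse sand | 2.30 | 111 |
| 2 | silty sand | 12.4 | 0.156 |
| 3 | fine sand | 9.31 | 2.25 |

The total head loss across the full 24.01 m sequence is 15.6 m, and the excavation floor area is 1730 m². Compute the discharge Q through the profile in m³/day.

323

Flow is perpendicular to layering, so the layers act in series and the equivalent K is the thickness-weighted harmonic mean.
Total thickness L = 2.30 + 12.4 + 9.31 = 24.01 m.
Σ(b_i/K_i) = 2.30/111 + 12.4/0.156 + 9.31/2.25 = 83.65 d.
K_eq = L / Σ(b_i/K_i) = 24.01 / 83.65 = 0.2870 m/day.
Q = K_eq · A · (Δh/L) = 0.2870 × 1730 × (15.6/24.01) = 322.6 m³/day.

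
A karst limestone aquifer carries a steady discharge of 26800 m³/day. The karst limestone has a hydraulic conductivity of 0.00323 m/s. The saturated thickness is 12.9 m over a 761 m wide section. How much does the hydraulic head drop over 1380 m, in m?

Convert K: 0.00323 m/s × 86400 = 279.1 m/day.
Cross-sectional area A = 761 × 12.9 = 9817 m².
From Q = K·A·i, i = Q / (K·A) = 26800 / (279.1 × 9817) = 0.009782.
Head loss Δh = i · L = 0.009782 × 1380 = 13.50 m.

13.5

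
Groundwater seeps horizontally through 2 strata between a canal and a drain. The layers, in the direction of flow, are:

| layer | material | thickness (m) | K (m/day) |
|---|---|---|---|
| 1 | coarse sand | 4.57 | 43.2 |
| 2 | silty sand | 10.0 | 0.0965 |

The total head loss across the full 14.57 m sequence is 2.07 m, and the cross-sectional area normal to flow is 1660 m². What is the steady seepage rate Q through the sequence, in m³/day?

33.1

Flow is perpendicular to layering, so the layers act in series and the equivalent K is the thickness-weighted harmonic mean.
Total thickness L = 4.57 + 10.0 = 14.57 m.
Σ(b_i/K_i) = 4.57/43.2 + 10.0/0.0965 = 103.7 d.
K_eq = L / Σ(b_i/K_i) = 14.57 / 103.7 = 0.1405 m/day.
Q = K_eq · A · (Δh/L) = 0.1405 × 1660 × (2.07/14.57) = 33.13 m³/day.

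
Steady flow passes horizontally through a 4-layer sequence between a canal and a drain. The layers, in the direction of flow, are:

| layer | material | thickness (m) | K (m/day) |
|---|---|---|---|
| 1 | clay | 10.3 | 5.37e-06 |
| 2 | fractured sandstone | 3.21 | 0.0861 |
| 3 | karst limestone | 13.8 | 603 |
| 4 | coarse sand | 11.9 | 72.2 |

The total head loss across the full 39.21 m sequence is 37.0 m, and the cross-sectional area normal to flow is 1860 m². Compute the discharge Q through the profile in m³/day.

0.0359

Flow is perpendicular to layering, so the layers act in series and the equivalent K is the thickness-weighted harmonic mean.
Total thickness L = 10.3 + 3.21 + 13.8 + 11.9 = 39.21 m.
Σ(b_i/K_i) = 10.3/5.37e-06 + 3.21/0.0861 + 13.8/603 + 11.9/72.2 = 1.918e+06 d.
K_eq = L / Σ(b_i/K_i) = 39.21 / 1.918e+06 = 2.044e-05 m/day.
Q = K_eq · A · (Δh/L) = 2.044e-05 × 1860 × (37.0/39.21) = 0.03588 m³/day.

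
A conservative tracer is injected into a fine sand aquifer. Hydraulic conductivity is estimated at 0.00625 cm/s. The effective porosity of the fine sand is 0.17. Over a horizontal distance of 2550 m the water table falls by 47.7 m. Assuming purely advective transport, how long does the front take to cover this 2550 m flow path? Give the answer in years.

Convert K: 0.00625 cm/s × 864 = 5.400 m/day.
Hydraulic gradient i = Δh / L = 47.7 / 2550 = 0.01871.
Darcy flux q = K · i = 5.400 × 0.01871 = 0.1010 m/day.
Seepage velocity v = q / n_e = 0.1010 / 0.17 = 0.5942 m/day.
Travel time t = L / v = 2550 / 0.5942 = 4292 days = 11.75 years.

11.7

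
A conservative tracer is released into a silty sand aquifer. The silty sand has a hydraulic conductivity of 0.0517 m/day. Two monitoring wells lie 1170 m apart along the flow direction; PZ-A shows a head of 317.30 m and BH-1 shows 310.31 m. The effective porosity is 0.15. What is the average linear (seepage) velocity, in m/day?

0.00206

Hydraulic gradient i = (317.30 − 310.31) / 1170 = 6.99 / 1170 = 0.005974.
Darcy flux q = K · i = 0.05170 × 0.005974 = 0.0003089 m/day.
Seepage velocity v = q / n_e = 0.0003089 / 0.15 = 0.002059 m/day.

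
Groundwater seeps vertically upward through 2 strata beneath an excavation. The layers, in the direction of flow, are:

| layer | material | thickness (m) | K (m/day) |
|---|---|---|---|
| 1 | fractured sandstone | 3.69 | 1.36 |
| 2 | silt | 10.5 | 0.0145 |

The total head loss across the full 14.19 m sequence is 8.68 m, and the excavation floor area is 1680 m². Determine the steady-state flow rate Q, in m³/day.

20.1

Flow is perpendicular to layering, so the layers act in series and the equivalent K is the thickness-weighted harmonic mean.
Total thickness L = 3.69 + 10.5 = 14.19 m.
Σ(b_i/K_i) = 3.69/1.36 + 10.5/0.0145 = 726.9 d.
K_eq = L / Σ(b_i/K_i) = 14.19 / 726.9 = 0.01952 m/day.
Q = K_eq · A · (Δh/L) = 0.01952 × 1680 × (8.68/14.19) = 20.06 m³/day.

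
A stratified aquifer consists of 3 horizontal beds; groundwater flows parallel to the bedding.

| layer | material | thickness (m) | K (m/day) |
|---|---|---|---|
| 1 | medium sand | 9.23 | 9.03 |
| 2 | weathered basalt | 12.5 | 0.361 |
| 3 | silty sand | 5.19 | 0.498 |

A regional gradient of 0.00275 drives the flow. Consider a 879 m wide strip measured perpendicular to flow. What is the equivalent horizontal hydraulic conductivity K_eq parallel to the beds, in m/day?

Flow is parallel to layering, so each bed carries its own Darcy discharge and the transmissivities add.
Σ(K_i·b_i) = 9.03×9.23 + 0.361×12.5 + 0.498×5.19 = 90.44 m²/day.
Total thickness b = 26.92 m, so K_eq = Σ(K_i·b_i)/b = 3.360 m/day.

3.36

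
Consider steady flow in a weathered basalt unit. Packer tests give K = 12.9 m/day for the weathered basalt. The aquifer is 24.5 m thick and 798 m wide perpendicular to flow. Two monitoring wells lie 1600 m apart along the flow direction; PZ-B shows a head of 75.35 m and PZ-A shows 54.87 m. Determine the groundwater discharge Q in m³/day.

3230

Cross-sectional area A = 798 × 24.5 = 19551 m².
Hydraulic gradient i = (75.35 − 54.87) / 1600 = 20.48 / 1600 = 0.01280.
Darcy's law: Q = K · A · i = 12.90 × 19551 × 0.01280 = 3228 m³/day.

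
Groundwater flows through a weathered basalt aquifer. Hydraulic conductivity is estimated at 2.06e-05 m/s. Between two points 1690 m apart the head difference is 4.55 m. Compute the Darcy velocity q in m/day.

Convert K: 2.06e-05 m/s × 86400 = 1.780 m/day.
Hydraulic gradient i = Δh / L = 4.55 / 1690 = 0.002692.
Specific discharge q = K · i = 1.780 × 0.002692 = 0.004792 m/day.

0.00479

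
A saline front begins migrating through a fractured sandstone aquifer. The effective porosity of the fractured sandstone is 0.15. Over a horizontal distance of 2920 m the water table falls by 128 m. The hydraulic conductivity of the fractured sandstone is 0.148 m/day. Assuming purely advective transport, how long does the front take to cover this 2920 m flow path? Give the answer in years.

185

Hydraulic gradient i = Δh / L = 128 / 2920 = 0.04384.
Darcy flux q = K · i = 0.1480 × 0.04384 = 0.006488 m/day.
Seepage velocity v = q / n_e = 0.006488 / 0.15 = 0.04325 m/day.
Travel time t = L / v = 2920 / 0.04325 = 67513 days = 184.8 years.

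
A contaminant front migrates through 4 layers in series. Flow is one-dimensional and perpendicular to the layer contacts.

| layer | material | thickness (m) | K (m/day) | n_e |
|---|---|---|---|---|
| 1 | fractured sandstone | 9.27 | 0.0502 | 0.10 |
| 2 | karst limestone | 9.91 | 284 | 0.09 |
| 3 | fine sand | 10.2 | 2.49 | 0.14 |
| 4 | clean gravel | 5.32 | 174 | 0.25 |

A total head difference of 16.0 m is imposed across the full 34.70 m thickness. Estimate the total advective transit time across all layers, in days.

With flow normal to the layers, continuity requires the same specific discharge q through every layer.
Σ(b_i/K_i) = 9.27/0.0502 + 9.91/284 + 10.2/2.49 + 5.32/174 = 188.8 d.
q = Δh / Σ(b_i/K_i) = 16.0 / 188.8 = 0.08474 m/day.
In each layer the seepage velocity is v_i = q/n_i, so the layer transit time is t_i = b_i·n_i / q:
  layer 1 (fractured sandstone): t_1 = 9.27 × 0.10 / 0.08474 = 10.94 d
  layer 2 (karst limestone): t_2 = 9.91 × 0.09 / 0.08474 = 10.53 d
  layer 3 (fine sand): t_3 = 10.2 × 0.14 / 0.08474 = 16.85 d
  layer 4 (clean gravel): t_4 = 5.32 × 0.25 / 0.08474 = 15.70 d
Total t = Σ t_i = 54.01 days.

54.0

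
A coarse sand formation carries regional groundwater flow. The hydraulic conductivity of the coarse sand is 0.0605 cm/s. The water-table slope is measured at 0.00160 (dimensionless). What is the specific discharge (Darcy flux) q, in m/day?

Convert K: 0.0605 cm/s × 864 = 52.27 m/day.
Hydraulic gradient i = 0.00160.
Specific discharge q = K · i = 52.27 × 0.001600 = 0.08364 m/day.

0.0836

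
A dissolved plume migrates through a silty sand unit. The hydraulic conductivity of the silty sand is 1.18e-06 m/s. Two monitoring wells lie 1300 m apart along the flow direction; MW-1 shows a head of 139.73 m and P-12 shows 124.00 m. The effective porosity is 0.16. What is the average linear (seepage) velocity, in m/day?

0.00771

Convert K: 1.18e-06 m/s × 86400 = 0.1020 m/day.
Hydraulic gradient i = (139.73 − 124.00) / 1300 = 15.73 / 1300 = 0.01210.
Darcy flux q = K · i = 0.1020 × 0.01210 = 0.001234 m/day.
Seepage velocity v = q / n_e = 0.001234 / 0.16 = 0.007710 m/day.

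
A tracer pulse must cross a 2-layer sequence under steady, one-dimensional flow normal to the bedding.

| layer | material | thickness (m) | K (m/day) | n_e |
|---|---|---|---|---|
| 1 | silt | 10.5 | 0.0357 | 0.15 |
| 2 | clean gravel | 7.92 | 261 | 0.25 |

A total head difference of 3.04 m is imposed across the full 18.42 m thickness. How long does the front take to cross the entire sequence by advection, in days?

With flow normal to the layers, continuity requires the same specific discharge q through every layer.
Σ(b_i/K_i) = 10.5/0.0357 + 7.92/261 = 294.1 d.
q = Δh / Σ(b_i/K_i) = 3.04 / 294.1 = 0.01033 m/day.
In each layer the seepage velocity is v_i = q/n_i, so the layer transit time is t_i = b_i·n_i / q:
  layer 1 (silt): t_1 = 10.5 × 0.15 / 0.01033 = 152.4 d
  layer 2 (clean gravel): t_2 = 7.92 × 0.25 / 0.01033 = 191.6 d
Total t = Σ t_i = 344.0 days.

344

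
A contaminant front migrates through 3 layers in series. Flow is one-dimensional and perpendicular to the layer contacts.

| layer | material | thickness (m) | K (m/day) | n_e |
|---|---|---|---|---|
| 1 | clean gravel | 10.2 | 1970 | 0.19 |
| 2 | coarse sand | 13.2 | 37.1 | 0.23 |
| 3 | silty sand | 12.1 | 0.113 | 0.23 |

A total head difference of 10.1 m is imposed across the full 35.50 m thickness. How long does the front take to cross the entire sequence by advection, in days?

82.5

With flow normal to the layers, continuity requires the same specific discharge q through every layer.
Σ(b_i/K_i) = 10.2/1970 + 13.2/37.1 + 12.1/0.113 = 107.4 d.
q = Δh / Σ(b_i/K_i) = 10.1 / 107.4 = 0.09401 m/day.
In each layer the seepage velocity is v_i = q/n_i, so the layer transit time is t_i = b_i·n_i / q:
  layer 1 (clean gravel): t_1 = 10.2 × 0.19 / 0.09401 = 20.62 d
  layer 2 (coarse sand): t_2 = 13.2 × 0.23 / 0.09401 = 32.30 d
  layer 3 (silty sand): t_3 = 12.1 × 0.23 / 0.09401 = 29.60 d
Total t = Σ t_i = 82.52 days.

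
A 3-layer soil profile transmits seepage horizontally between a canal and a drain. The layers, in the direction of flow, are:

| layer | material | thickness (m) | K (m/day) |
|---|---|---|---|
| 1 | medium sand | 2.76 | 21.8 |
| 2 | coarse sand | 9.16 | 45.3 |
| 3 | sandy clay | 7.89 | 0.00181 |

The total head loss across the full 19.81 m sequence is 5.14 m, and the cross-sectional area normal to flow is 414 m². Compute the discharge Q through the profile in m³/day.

Flow is perpendicular to layering, so the layers act in series and the equivalent K is the thickness-weighted harmonic mean.
Total thickness L = 2.76 + 9.16 + 7.89 = 19.81 m.
Σ(b_i/K_i) = 2.76/21.8 + 9.16/45.3 + 7.89/0.00181 = 4359 d.
K_eq = L / Σ(b_i/K_i) = 19.81 / 4359 = 0.004544 m/day.
Q = K_eq · A · (Δh/L) = 0.004544 × 414 × (5.14/19.81) = 0.4881 m³/day.

0.488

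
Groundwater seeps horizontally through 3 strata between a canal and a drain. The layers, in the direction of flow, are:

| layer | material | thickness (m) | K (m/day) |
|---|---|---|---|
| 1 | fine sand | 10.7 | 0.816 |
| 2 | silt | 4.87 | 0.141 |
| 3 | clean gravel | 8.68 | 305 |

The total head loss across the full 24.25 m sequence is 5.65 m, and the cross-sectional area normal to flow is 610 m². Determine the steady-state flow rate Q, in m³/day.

72.3

Flow is perpendicular to layering, so the layers act in series and the equivalent K is the thickness-weighted harmonic mean.
Total thickness L = 10.7 + 4.87 + 8.68 = 24.25 m.
Σ(b_i/K_i) = 10.7/0.816 + 4.87/0.141 + 8.68/305 = 47.68 d.
K_eq = L / Σ(b_i/K_i) = 24.25 / 47.68 = 0.5086 m/day.
Q = K_eq · A · (Δh/L) = 0.5086 × 610 × (5.65/24.25) = 72.28 m³/day.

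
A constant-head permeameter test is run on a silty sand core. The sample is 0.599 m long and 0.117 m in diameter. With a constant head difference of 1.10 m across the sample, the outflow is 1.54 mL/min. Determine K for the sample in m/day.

Cross-sectional area A = π·(d/2)² = π × (0.117/2)² = 0.01075 m².
Convert discharge: 1.54 mL/min = 2.567e-08 m³/s.
Darcy's law rearranged: K = Q·L / (A·Δh) = 2.567e-08 × 0.599 / (0.01075 × 1.10) = 1.300e-06 m/s = 0.1123 m/day.

0.112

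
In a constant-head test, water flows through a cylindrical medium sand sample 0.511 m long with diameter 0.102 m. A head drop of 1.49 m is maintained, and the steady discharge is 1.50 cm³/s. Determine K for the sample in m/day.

5.44

Cross-sectional area A = π·(d/2)² = π × (0.102/2)² = 0.008171 m².
Convert discharge: 1.50 cm³/s = 1.500e-06 m³/s.
Darcy's law rearranged: K = Q·L / (A·Δh) = 1.500e-06 × 0.511 / (0.008171 × 1.49) = 6.296e-05 m/s = 5.439 m/day.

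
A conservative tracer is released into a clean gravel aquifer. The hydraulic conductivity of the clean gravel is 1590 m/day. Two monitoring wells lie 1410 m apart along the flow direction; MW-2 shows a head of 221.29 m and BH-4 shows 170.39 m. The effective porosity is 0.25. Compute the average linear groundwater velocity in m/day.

Hydraulic gradient i = (221.29 − 170.39) / 1410 = 50.9 / 1410 = 0.03610.
Darcy flux q = K · i = 1590 × 0.03610 = 57.40 m/day.
Seepage velocity v = q / n_e = 57.40 / 0.25 = 229.6 m/day.

230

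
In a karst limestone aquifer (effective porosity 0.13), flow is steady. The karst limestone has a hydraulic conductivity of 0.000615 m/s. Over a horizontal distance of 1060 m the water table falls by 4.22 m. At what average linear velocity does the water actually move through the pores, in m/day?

Convert K: 0.000615 m/s × 86400 = 53.14 m/day.
Hydraulic gradient i = Δh / L = 4.22 / 1060 = 0.003981.
Darcy flux q = K · i = 53.14 × 0.003981 = 0.2115 m/day.
Seepage velocity v = q / n_e = 0.2115 / 0.13 = 1.627 m/day.

1.63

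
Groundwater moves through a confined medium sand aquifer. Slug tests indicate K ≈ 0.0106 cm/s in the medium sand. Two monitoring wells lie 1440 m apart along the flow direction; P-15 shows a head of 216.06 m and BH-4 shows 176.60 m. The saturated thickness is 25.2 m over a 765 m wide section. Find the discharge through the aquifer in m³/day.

Convert K: 0.0106 cm/s × 864 = 9.158 m/day.
Cross-sectional area A = 765 × 25.2 = 19278 m².
Hydraulic gradient i = (216.06 − 176.60) / 1440 = 39.46 / 1440 = 0.02740.
Darcy's law: Q = K · A · i = 9.158 × 19278 × 0.02740 = 4838 m³/day.

4840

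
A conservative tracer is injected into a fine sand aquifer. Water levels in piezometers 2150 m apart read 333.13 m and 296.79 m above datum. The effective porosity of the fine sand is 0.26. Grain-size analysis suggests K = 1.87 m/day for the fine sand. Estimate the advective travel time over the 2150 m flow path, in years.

Hydraulic gradient i = (333.13 − 296.79) / 2150 = 36.34 / 2150 = 0.01690.
Darcy flux q = K · i = 1.870 × 0.01690 = 0.03161 m/day.
Seepage velocity v = q / n_e = 0.03161 / 0.26 = 0.1216 m/day.
Travel time t = L / v = 2150 / 0.1216 = 17686 days = 48.42 years.

48.4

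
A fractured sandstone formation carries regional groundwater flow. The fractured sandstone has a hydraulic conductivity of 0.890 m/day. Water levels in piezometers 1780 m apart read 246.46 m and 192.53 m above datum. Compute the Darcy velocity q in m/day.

Hydraulic gradient i = (246.46 − 192.53) / 1780 = 53.93 / 1780 = 0.03030.
Specific discharge q = K · i = 0.8900 × 0.03030 = 0.02697 m/day.

0.0270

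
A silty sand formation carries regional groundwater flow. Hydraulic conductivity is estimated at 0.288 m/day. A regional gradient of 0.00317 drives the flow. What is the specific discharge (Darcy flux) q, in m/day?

Hydraulic gradient i = 0.00317.
Specific discharge q = K · i = 0.2880 × 0.003170 = 0.0009130 m/day.

0.000913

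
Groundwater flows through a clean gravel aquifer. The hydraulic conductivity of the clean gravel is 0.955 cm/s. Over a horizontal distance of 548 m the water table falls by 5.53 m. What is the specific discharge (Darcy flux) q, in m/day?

Convert K: 0.955 cm/s × 864 = 825.1 m/day.
Hydraulic gradient i = Δh / L = 5.53 / 548 = 0.01009.
Specific discharge q = K · i = 825.1 × 0.01009 = 8.326 m/day.

8.33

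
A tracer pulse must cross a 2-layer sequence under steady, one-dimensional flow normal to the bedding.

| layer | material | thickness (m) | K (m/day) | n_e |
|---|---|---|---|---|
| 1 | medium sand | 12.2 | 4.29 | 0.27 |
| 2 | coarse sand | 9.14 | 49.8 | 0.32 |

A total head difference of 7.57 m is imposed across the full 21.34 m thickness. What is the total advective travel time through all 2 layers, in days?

2.49

With flow normal to the layers, continuity requires the same specific discharge q through every layer.
Σ(b_i/K_i) = 12.2/4.29 + 9.14/49.8 = 3.027 d.
q = Δh / Σ(b_i/K_i) = 7.57 / 3.027 = 2.501 m/day.
In each layer the seepage velocity is v_i = q/n_i, so the layer transit time is t_i = b_i·n_i / q:
  layer 1 (medium sand): t_1 = 12.2 × 0.27 / 2.501 = 1.317 d
  layer 2 (coarse sand): t_2 = 9.14 × 0.32 / 2.501 = 1.170 d
Total t = Σ t_i = 2.487 days.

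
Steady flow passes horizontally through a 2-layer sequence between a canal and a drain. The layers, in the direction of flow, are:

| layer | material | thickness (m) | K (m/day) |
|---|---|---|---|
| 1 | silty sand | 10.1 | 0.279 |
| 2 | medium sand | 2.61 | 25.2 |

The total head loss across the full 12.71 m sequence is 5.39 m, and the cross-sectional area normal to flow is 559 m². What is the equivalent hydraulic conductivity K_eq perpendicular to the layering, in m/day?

Flow is perpendicular to layering, so the layers act in series and the equivalent K is the thickness-weighted harmonic mean.
Total thickness L = 10.1 + 2.61 = 12.71 m.
Σ(b_i/K_i) = 10.1/0.279 + 2.61/25.2 = 36.30 d.
K_eq = L / Σ(b_i/K_i) = 12.71 / 36.30 = 0.3501 m/day.

0.350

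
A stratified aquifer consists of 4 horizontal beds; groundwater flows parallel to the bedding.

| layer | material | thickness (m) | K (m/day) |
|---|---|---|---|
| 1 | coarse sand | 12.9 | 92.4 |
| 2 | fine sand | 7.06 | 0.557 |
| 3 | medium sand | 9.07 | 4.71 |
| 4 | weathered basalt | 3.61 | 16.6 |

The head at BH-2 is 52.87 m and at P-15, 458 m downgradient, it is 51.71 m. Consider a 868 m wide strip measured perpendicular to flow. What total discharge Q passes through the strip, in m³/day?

2850

Flow is parallel to layering, so each bed carries its own Darcy discharge and the transmissivities add.
Σ(K_i·b_i) = 92.4×12.9 + 0.557×7.06 + 4.71×9.07 + 16.6×3.61 = 1299 m²/day.
Hydraulic gradient i = (52.87 − 51.71) / 458 = 1.16 / 458 = 0.002533.
Q = Σ(K_i·b_i) · W · i = 1299 × 868 × 0.002533 = 2855 m³/day.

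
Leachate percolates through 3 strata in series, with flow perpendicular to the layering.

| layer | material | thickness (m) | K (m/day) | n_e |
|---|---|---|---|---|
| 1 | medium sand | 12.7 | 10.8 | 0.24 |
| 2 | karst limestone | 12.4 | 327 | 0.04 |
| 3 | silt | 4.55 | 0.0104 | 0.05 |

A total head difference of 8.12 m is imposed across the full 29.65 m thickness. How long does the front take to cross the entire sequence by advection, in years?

With flow normal to the layers, continuity requires the same specific discharge q through every layer.
Σ(b_i/K_i) = 12.7/10.8 + 12.4/327 + 4.55/0.0104 = 438.7 d.
q = Δh / Σ(b_i/K_i) = 8.12 / 438.7 = 0.01851 m/day.
In each layer the seepage velocity is v_i = q/n_i, so the layer transit time is t_i = b_i·n_i / q:
  layer 1 (medium sand): t_1 = 12.7 × 0.24 / 0.01851 = 164.7 d
  layer 2 (karst limestone): t_2 = 12.4 × 0.04 / 0.01851 = 26.80 d
  layer 3 (silt): t_3 = 4.55 × 0.05 / 0.01851 = 12.29 d
Total t = Σ t_i = 203.8 days = 0.5579 years.

0.558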